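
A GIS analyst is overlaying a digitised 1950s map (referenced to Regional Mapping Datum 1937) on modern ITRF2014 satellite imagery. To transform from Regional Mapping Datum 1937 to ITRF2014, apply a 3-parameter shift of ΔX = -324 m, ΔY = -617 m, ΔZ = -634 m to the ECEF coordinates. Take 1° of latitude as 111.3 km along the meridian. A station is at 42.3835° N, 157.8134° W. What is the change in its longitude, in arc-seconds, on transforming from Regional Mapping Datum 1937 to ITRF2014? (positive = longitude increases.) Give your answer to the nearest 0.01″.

sin φ = 0.674090, cos φ = 0.738649, sin λ = -0.377624, cos λ = -0.925959.
East component: ΔE = −sin λ·ΔX + cos λ·ΔY = −(-0.377624)(-324) + (-0.925959)(-617) = 448.97 m.
1° of latitude spans 111300 m; at latitude φ, 1° of longitude spans that × cos φ = 82211.7 m, so Δλ = 448.97 / 82211.7 × 3600 = 19.660″.

Δλ = 19.66″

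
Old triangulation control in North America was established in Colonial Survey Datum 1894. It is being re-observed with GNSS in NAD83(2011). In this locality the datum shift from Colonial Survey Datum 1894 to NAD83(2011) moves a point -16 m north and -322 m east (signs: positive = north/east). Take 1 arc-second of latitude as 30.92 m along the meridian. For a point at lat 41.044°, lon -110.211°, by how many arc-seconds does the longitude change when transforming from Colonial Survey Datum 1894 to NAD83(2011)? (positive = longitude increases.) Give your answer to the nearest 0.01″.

Δλ = -13.81″

At latitude 41.044°, cos φ = 0.754206.
1″ of longitude at this latitude = 30.92 × cos φ = 23.3200 m, so Δλ = -322.0 / 23.3200 = -13.808″.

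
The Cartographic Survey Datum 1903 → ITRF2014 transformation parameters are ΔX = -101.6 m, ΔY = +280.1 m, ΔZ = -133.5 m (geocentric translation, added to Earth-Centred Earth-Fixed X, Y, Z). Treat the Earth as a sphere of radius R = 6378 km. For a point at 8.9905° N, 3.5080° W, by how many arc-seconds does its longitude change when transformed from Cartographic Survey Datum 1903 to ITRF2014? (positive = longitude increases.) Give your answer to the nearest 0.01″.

sin φ = 0.156271, cos φ = 0.987714, sin λ = -0.061188, cos λ = 0.998126.
East component: ΔE = −sin λ·ΔX + cos λ·ΔY = −(-0.061188)(-101.6) + (0.998126)(280.1) = 273.36 m.
1° of latitude spans πR/180 = 111317 m; at latitude φ, 1° of longitude spans that × cos φ = 109949.5 m, so Δλ = 273.36 / 109949.5 × 3600 = 8.950″.

Δλ = 8.95″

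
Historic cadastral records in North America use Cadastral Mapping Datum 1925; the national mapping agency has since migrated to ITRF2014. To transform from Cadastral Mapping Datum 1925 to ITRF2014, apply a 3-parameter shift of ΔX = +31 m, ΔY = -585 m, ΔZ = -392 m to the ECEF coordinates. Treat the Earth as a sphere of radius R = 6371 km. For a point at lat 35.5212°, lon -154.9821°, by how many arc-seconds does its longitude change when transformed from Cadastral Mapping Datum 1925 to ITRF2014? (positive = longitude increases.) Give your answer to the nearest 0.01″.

sin φ = 0.581004, cos φ = 0.813901, sin λ = -0.422901, cos λ = -0.906176.
East component: ΔE = −sin λ·ΔX + cos λ·ΔY = −(-0.422901)(31) + (-0.906176)(-585) = 543.22 m.
1° of latitude spans πR/180 = 111195 m; at latitude φ, 1° of longitude spans that × cos φ = 90501.6 m, so Δλ = 543.22 / 90501.6 × 3600 = 21.608″.

Δλ = 21.61″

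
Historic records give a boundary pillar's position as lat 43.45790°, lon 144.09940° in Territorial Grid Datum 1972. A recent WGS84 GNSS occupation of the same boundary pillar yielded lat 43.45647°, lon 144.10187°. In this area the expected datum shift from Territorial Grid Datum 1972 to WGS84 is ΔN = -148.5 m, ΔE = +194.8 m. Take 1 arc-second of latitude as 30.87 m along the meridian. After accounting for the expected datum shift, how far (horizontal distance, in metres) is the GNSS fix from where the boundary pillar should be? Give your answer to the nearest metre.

11 m

Observed coordinate differences: Δφ = -0.00143°, Δλ = +0.00247°.
Converting to metres (1° lat = 111132 m, cos φ = 0.725880): observed ΔN = -158.9 m, observed ΔE = 199.3 m.
Subtracting the expected shift leaves a residual of -158.9 − (-148.5) = -10.4 m north and 199.3 − (194.8) = 4.5 m east.
Residual distance = √((-10.4)² + 4.5²) = 11.3 m.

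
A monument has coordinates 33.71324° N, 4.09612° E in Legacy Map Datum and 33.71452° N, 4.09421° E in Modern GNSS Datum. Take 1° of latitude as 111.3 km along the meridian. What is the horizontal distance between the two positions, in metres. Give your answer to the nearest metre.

227 m

Δφ = 33.71452° − 33.71324° = +0.00128°; Δλ = 4.09421° − 4.09612° = -0.00191°.
ΔN = Δφ × 111300 = 142.5 m; ΔE = Δλ × 111300 × cos(33.71324°) = -0.00191 × 111300 × 0.831826 = -176.8 m.
Distance = √(ΔE² + ΔN²) = √((-176.8)² + 142.5²) = 227.1 m.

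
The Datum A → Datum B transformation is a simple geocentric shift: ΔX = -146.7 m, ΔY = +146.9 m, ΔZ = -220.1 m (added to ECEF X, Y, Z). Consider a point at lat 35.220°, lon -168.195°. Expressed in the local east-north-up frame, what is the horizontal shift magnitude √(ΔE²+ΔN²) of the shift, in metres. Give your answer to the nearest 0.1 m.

300.6 m

The local east axis at (φ, λ) is (−sin λ, cos λ, 0), so ΔE = −sin(-168.195°)·(-146.7) + cos(-168.195°)·146.9 = -173.81 m.
The local north axis is (−sin φ cos λ, −sin φ sin λ, cos φ), giving ΔN = -82.815 + 17.332 − 179.809 = -245.29 m.
Horizontal magnitude = √(ΔE² + ΔN²) = √((-173.81)² + (-245.29)²) = 300.63 m.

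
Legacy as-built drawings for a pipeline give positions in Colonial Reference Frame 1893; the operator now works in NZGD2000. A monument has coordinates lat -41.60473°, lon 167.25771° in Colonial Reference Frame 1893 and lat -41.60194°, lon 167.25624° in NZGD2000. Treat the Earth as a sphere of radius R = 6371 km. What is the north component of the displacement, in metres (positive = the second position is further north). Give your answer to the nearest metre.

ΔN = 310 m

Δφ = -41.60194° − -41.60473° = +0.00279°; Δλ = 167.25624° − 167.25771° = -0.00147°.
1° along a meridian = πR/180 = 111195 m.
ΔN = Δφ × 111195 = 310.2 m; ΔE = Δλ × 111195 × cos(-41.60473°) = -0.00147 × 111195 × 0.747743 = -122.2 m.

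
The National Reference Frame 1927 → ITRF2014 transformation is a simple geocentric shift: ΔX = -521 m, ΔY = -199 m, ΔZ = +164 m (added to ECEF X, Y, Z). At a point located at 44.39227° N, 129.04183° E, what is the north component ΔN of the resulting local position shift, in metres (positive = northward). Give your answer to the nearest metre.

ΔN = -4 m

The local north axis is (−sin φ cos λ, −sin φ sin λ, cos φ), giving ΔN = -229.578 + 108.125 + 117.189 = -4.26 m.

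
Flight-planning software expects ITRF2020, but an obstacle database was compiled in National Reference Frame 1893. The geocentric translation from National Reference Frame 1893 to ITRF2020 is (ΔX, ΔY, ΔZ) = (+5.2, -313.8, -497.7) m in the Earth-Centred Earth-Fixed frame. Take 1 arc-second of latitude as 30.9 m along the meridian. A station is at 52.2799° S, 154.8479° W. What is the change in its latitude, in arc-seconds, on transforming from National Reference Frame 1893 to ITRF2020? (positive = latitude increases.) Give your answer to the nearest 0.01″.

sin φ = -0.791009, cos φ = 0.611805, sin λ = -0.425023, cos λ = -0.905183.
North component: ΔN = −sin φ cos λ·ΔX − sin φ sin λ·ΔY + cos φ·ΔZ = −(-0.791009)(-0.905183)(5.2) − (-0.791009)(-0.425023)(-313.8) + (0.611805)(-497.7) = -202.72 m.
1° of latitude spans 3600 × 30.90 = 111240 m, so Δφ = -202.72 / 111240 × 3600 = -6.561″.

Δφ = -6.56″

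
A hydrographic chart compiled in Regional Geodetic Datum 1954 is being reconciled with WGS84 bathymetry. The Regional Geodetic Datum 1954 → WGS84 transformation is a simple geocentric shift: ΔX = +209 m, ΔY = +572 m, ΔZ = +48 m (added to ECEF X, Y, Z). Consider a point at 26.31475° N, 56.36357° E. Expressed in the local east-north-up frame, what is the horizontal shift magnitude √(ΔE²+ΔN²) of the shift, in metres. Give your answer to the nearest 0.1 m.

261.8 m

At φ = 26.31475°, λ = 56.36357°: sin φ = 0.443302, cos φ = 0.896372, sin λ = 0.832569, cos λ = 0.553921.
ΔE = −sin λ·ΔX + cos λ·ΔY = −(0.832569)·(209) + (0.553921)·(572) = 142.84 m.
ΔN = −sin φ cos λ·ΔX − sin φ sin λ·ΔY + cos φ·ΔZ = −(0.443302)(0.553921)(209) − (0.443302)(0.832569)(572) + (0.896372)(48) = -219.41 m.
Horizontal magnitude = √(ΔE² + ΔN²) = √(142.84² + (-219.41)²) = 261.81 m.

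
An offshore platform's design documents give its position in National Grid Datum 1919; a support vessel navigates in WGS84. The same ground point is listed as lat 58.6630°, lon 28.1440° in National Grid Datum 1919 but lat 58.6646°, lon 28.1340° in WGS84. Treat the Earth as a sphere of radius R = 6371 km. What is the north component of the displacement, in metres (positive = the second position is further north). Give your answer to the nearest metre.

ΔN = 178 m

Δφ = 58.6646° − 58.6630° = +0.0016°; Δλ = 28.1340° − 28.1440° = -0.0100°.
1° along a meridian = πR/180 = 111195 m.
ΔN = Δφ × 111195 = 177.9 m; ΔE = Δλ × 111195 × cos(58.6630°) = -0.0100 × 111195 × 0.520071 = -578.3 m.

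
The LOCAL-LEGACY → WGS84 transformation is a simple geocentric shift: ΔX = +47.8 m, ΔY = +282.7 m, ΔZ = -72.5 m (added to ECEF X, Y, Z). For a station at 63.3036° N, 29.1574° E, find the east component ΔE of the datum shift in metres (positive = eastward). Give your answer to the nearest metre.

The local east axis at (φ, λ) is (−sin λ, cos λ, 0), so ΔE = −sin(29.1574°)·47.8 + cos(29.1574°)·282.7 = 223.59 m.

ΔE = 224 m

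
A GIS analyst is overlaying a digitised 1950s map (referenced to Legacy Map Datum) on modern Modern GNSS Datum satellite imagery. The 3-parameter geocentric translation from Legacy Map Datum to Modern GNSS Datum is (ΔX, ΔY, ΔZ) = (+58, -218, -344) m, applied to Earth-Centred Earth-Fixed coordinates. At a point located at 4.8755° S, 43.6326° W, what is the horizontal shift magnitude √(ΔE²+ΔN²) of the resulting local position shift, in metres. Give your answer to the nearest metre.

347 m

The local east axis at (φ, λ) is (−sin λ, cos λ, 0), so ΔE = −sin(-43.6326°)·58 + cos(-43.6326°)·(-218) = -117.76 m.
The local north axis is (−sin φ cos λ, −sin φ sin λ, cos φ), giving ΔN = 3.568 + 12.785 − 342.755 = -326.40 m.
Horizontal magnitude = √(ΔE² + ΔN²) = √((-117.76)² + (-326.40)²) = 347.00 m.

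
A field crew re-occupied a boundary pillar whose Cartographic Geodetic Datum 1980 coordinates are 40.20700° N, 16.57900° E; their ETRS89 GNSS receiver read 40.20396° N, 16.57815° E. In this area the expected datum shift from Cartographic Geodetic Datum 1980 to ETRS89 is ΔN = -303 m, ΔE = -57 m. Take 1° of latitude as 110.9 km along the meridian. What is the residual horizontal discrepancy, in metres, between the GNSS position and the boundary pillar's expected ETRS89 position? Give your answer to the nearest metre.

Observed coordinate differences: Δφ = -0.00304°, Δλ = -0.00085°.
Converting to metres (1° lat = 110900 m, cos φ = 0.763717): observed ΔN = -337.1 m, observed ΔE = -72.0 m.
Subtracting the expected shift leaves a residual of -337.1 − (-303) = -34.1 m north and -72.0 − (-57) = -15.0 m east.
Residual distance = √((-34.1)² + (-15.0)²) = 37.3 m.

37 m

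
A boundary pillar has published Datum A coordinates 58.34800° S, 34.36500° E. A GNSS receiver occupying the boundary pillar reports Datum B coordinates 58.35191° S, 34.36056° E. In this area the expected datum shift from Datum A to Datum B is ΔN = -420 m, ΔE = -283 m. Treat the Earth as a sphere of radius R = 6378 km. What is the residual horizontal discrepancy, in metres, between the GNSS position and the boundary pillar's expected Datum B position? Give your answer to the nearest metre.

Observed coordinate differences: Δφ = -0.00391°, Δλ = -0.00444°.
Converting to metres (1° lat = 111317 m, cos φ = 0.524759): observed ΔN = -435.2 m, observed ΔE = -259.4 m.
Subtracting the expected shift leaves a residual of -435.2 − (-420) = -15.2 m north and -259.4 − (-283) = 23.6 m east.
Residual distance = √((-15.2)² + 23.6²) = 28.1 m.

28 m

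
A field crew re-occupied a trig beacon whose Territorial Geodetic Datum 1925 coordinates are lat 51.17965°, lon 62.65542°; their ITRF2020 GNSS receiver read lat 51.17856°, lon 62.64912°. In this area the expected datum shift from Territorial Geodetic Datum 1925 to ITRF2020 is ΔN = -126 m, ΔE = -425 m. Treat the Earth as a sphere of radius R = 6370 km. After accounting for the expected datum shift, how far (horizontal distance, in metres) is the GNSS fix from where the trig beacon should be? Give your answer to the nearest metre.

Observed coordinate differences: Δφ = -0.00109°, Δλ = -0.00630°.
Converting to metres (1° lat = 111177 m, cos φ = 0.626881): observed ΔN = -121.2 m, observed ΔE = -439.1 m.
Subtracting the expected shift leaves a residual of -121.2 − (-126) = 4.8 m north and -439.1 − (-425) = -14.1 m east.
Residual distance = √(4.8² + (-14.1)²) = 14.9 m.

15 m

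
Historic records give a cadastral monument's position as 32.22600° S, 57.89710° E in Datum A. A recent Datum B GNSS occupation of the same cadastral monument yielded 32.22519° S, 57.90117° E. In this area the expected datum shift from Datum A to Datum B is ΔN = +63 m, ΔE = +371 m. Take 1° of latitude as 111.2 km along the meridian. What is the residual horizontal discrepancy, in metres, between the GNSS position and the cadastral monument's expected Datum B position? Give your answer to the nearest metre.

Observed coordinate differences: Δφ = +0.00081°, Δλ = +0.00407°.
Converting to metres (1° lat = 111200 m, cos φ = 0.845951): observed ΔN = 90.1 m, observed ΔE = 382.9 m.
Subtracting the expected shift leaves a residual of 90.1 − (63) = 27.1 m north and 382.9 − (371) = 11.9 m east.
Residual distance = √(27.1² + 11.9²) = 29.6 m.

30 m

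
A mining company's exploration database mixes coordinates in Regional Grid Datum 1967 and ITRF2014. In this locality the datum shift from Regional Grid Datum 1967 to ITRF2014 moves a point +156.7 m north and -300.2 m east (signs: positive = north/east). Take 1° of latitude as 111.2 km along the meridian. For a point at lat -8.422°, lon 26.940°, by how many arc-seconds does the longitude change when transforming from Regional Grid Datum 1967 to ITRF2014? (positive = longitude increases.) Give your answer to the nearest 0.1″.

At latitude -8.422°, cos φ = 0.989216.
1° of longitude at this latitude = 111.2 × cos φ = 110.00 km, so Δλ = -300.2 / 110000.8 = -0.0027291° = -9.825″.

Δλ = -9.8″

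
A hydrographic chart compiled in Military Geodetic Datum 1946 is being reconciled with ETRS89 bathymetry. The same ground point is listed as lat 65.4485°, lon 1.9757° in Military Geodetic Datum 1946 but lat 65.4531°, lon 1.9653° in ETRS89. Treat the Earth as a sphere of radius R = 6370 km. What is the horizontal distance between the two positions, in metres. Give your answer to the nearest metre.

702 m

Δφ = 65.4531° − 65.4485° = +0.0046°; Δλ = 1.9653° − 1.9757° = -0.0104°.
1° along a meridian = πR/180 = 111177 m.
ΔN = Δφ × 111177 = 511.4 m; ΔE = Δλ × 111177 × cos(65.4485°) = -0.0104 × 111177 × 0.415511 = -480.4 m.
Distance = √(ΔE² + ΔN²) = √((-480.4)² + 511.4²) = 701.7 m.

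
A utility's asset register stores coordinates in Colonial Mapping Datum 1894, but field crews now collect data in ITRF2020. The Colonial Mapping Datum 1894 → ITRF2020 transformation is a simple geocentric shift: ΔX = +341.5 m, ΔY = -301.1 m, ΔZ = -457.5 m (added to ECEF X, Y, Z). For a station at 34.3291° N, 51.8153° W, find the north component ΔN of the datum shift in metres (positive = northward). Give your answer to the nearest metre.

ΔN = -630 m

At φ = 34.3291°, λ = -51.8153°: sin φ = 0.563946, cos φ = 0.825812, sin λ = -0.786022, cos λ = 0.618199.
ΔN = −sin φ cos λ·ΔX − sin φ sin λ·ΔY + cos φ·ΔZ = −(0.563946)(0.618199)(341.5) − (0.563946)(-0.786022)(-301.1) + (0.825812)(-457.5) = -630.34 m.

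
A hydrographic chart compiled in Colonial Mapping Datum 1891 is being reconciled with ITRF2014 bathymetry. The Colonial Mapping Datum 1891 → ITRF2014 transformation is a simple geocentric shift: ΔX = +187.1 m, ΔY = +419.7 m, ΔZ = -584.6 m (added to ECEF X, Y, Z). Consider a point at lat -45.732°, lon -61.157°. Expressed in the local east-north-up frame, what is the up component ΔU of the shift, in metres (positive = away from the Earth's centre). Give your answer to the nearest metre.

At φ = -45.732°, λ = -61.157°: sin φ = -0.716083, cos φ = 0.698015, sin λ = -0.875945, cos λ = 0.482411.
ΔU = cos φ cos λ·ΔX + cos φ sin λ·ΔY + sin φ·ΔZ = (0.698015)(0.482411)(187.1) + (0.698015)(-0.875945)(419.7) + (-0.716083)(-584.6) = 225.01 m.

ΔU = 225 m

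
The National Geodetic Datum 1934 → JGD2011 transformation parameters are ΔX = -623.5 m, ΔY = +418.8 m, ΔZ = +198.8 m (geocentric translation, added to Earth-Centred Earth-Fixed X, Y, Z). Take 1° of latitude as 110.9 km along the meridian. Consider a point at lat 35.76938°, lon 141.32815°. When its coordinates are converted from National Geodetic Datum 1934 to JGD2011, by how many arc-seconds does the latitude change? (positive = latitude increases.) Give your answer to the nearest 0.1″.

sin φ = 0.584524, cos φ = 0.811376, sin λ = 0.624859, cos λ = -0.780738.
North component: ΔN = −sin φ cos λ·ΔX − sin φ sin λ·ΔY + cos φ·ΔZ = −(0.584524)(-0.780738)(-623.5) − (0.584524)(0.624859)(418.8) + (0.811376)(198.8) = -276.20 m.
1° of latitude spans 110900 m, so Δφ = -276.20 / 110900 × 3600 = -8.966″.

Δφ = -9.0″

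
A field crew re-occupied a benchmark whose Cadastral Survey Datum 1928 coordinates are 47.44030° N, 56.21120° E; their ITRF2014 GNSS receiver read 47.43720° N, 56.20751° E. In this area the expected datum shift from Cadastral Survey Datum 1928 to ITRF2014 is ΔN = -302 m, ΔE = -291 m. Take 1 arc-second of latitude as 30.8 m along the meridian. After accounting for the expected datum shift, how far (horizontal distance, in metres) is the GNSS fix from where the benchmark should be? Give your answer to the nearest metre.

44 m

Observed coordinate differences: Δφ = -0.00310°, Δλ = -0.00369°.
Converting to metres (1° lat = 110880 m, cos φ = 0.676358): observed ΔN = -343.7 m, observed ΔE = -276.7 m.
Subtracting the expected shift leaves a residual of -343.7 − (-302) = -41.7 m north and -276.7 − (-291) = 14.3 m east.
Residual distance = √((-41.7)² + 14.3²) = 44.1 m.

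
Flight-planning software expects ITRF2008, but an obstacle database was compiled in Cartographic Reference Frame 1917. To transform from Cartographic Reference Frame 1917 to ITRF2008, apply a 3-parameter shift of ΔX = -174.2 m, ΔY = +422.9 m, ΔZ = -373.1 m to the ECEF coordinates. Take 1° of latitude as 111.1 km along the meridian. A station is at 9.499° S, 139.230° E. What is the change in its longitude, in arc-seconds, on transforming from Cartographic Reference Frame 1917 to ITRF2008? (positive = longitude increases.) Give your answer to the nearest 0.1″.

sin φ = -0.165030, cos φ = 0.986288, sin λ = 0.653024, cos λ = -0.757337.
East component: ΔE = −sin λ·ΔX + cos λ·ΔY = −(0.653024)(-174.2) + (-0.757337)(422.9) = -206.52 m.
1° of latitude spans 111100 m; at latitude φ, 1° of longitude spans that × cos φ = 109576.7 m, so Δλ = -206.52 / 109576.7 × 3600 = -6.785″.

Δλ = -6.8″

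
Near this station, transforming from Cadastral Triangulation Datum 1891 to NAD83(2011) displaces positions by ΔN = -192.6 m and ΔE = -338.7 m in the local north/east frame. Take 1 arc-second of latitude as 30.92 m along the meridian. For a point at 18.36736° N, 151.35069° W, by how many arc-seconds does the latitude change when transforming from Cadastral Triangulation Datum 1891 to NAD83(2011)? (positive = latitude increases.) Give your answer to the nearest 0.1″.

Δφ = -6.2″

1″ of latitude = 30.92 m, so Δφ = -192.6 / 30.92 = -6.229″.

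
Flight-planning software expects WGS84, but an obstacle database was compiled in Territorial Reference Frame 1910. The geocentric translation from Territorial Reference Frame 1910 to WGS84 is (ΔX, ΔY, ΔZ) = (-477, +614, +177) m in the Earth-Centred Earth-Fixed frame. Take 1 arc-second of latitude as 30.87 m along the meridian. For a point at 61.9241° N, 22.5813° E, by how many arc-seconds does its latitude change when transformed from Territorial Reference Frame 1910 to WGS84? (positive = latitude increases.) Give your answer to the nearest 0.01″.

sin φ = 0.882325, cos φ = 0.470641, sin λ = 0.383994, cos λ = 0.923336.
North component: ΔN = −sin φ cos λ·ΔX − sin φ sin λ·ΔY + cos φ·ΔZ = −(0.882325)(0.923336)(-477) − (0.882325)(0.383994)(614) + (0.470641)(177) = 263.88 m.
1° of latitude spans 3600 × 30.87 = 111132 m, so Δφ = 263.88 / 111132 × 3600 = 8.548″.

Δφ = 8.55″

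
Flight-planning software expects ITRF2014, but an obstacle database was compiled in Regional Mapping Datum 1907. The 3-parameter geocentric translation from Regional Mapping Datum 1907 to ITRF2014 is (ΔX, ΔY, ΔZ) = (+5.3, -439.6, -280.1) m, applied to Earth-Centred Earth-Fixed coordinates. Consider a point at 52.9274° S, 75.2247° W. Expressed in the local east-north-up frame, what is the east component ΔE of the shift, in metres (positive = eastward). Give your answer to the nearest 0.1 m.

ΔE = -107.0 m

At φ = -52.9274°, λ = -75.2247°: sin φ = -0.797872, cos φ = 0.602826, sin λ = -0.966933, cos λ = 0.255029.
ΔE = −sin λ·ΔX + cos λ·ΔY = −(-0.966933)·(5.3) + (0.255029)·(-439.6) = -106.99 m.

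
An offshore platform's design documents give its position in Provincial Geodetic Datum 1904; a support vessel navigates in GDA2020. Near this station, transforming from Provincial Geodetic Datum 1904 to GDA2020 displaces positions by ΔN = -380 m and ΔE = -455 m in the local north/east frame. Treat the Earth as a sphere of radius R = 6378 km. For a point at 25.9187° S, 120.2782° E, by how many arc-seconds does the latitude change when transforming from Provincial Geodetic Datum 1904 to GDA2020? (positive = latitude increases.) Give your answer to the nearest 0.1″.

On a sphere of radius R, 1 rad of latitude = R, so Δφ = ΔN / R = -380.0 / 6378000 = -5.9580e-05 rad = -12.289″.

Δφ = -12.3″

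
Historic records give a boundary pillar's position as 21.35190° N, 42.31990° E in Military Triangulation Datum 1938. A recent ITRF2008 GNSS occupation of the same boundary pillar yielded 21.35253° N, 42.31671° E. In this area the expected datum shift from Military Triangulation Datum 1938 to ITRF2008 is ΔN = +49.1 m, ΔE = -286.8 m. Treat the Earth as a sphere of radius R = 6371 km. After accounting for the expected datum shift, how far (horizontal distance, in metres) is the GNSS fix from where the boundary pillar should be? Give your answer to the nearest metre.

48 m

Observed coordinate differences: Δφ = +0.00063°, Δλ = -0.00319°.
Converting to metres (1° lat = 111195 m, cos φ = 0.931362): observed ΔN = 70.1 m, observed ΔE = -330.4 m.
Subtracting the expected shift leaves a residual of 70.1 − (49.1) = 21.0 m north and -330.4 − (-286.8) = -43.6 m east.
Residual distance = √(21.0² + (-43.6)²) = 48.3 m.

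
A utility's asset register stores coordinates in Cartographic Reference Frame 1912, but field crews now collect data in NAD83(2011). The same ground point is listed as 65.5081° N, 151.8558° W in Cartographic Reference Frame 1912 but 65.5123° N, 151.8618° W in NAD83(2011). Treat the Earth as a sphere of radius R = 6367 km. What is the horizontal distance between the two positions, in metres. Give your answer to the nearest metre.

Δφ = 65.5123° − 65.5081° = +0.0042°; Δλ = -151.8618° − -151.8558° = -0.0060°.
1° along a meridian = πR/180 = 111125 m.
ΔN = Δφ × 111125 = 466.7 m; ΔE = Δλ × 111125 × cos(65.5081°) = -0.0060 × 111125 × 0.414565 = -276.4 m.
Distance = √(ΔE² + ΔN²) = √((-276.4)² + 466.7²) = 542.4 m.

542 m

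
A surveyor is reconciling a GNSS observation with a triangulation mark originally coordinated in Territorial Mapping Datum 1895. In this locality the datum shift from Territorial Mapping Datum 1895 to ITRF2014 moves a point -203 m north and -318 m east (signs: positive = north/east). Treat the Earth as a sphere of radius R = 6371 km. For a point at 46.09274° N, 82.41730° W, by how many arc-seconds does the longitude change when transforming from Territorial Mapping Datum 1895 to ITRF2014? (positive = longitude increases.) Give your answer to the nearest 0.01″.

At latitude 46.09274°, cos φ = 0.693493.
One radian of longitude at latitude φ spans R cos φ, so Δλ = ΔE / (R cos φ) = -318.0 / (6371000 × 0.693493) = -7.1974e-05 rad = -14.846″.

Δλ = -14.85″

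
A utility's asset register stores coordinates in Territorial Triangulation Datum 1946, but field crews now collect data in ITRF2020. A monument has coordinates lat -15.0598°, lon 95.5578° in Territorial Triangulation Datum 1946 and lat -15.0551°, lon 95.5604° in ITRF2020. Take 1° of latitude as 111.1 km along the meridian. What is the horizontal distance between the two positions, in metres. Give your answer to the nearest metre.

Δφ = -15.0551° − -15.0598° = +0.0047°; Δλ = 95.5604° − 95.5578° = +0.0026°.
ΔN = Δφ × 111100 = 522.2 m; ΔE = Δλ × 111100 × cos(-15.0598°) = +0.0026 × 111100 × 0.965655 = 278.9 m.
Distance = √(ΔE² + ΔN²) = √(278.9² + 522.2²) = 592.0 m.

592 m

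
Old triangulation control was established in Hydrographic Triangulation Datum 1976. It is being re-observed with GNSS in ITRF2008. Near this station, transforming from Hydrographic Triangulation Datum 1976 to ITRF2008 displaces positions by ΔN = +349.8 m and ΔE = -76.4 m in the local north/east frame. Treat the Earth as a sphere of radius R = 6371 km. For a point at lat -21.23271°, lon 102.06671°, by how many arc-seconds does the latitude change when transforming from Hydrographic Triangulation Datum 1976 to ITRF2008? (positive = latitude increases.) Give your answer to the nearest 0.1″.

Δφ = 11.3″

On a sphere of radius R, 1 rad of latitude = R, so Δφ = ΔN / R = 349.8 / 6371000 = 5.4905e-05 rad = 11.325″.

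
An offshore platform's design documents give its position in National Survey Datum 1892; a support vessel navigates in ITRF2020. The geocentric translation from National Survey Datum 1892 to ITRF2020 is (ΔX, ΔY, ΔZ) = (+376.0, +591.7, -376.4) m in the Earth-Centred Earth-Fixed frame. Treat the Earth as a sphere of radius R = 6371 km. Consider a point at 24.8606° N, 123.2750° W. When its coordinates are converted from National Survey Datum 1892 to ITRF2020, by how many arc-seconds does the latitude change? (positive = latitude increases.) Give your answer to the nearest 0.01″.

sin φ = 0.420412, cos φ = 0.907333, sin λ = -0.836047, cos λ = -0.548658.
North component: ΔN = −sin φ cos λ·ΔX − sin φ sin λ·ΔY + cos φ·ΔZ = −(0.420412)(-0.548658)(376.0) − (0.420412)(-0.836047)(591.7) + (0.907333)(-376.4) = -46.82 m.
1° of latitude spans πR/180 = 111195 m, so Δφ = -46.82 / 111195 × 3600 = -1.516″.

Δφ = -1.52″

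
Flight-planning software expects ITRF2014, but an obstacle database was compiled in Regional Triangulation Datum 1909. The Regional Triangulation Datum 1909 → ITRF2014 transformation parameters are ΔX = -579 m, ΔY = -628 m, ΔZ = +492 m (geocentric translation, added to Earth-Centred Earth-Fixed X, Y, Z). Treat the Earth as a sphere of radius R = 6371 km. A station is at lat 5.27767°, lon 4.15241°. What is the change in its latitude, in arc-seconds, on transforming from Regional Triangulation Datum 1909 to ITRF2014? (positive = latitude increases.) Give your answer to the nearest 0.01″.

Δφ = 17.72″

sin φ = 0.091983, cos φ = 0.995761, sin λ = 0.072410, cos λ = 0.997375.
North component: ΔN = −sin φ cos λ·ΔX − sin φ sin λ·ΔY + cos φ·ΔZ = −(0.091983)(0.997375)(-579) − (0.091983)(0.072410)(-628) + (0.995761)(492) = 547.22 m.
1° of latitude spans πR/180 = 111195 m, so Δφ = 547.22 / 111195 × 3600 = 17.716″.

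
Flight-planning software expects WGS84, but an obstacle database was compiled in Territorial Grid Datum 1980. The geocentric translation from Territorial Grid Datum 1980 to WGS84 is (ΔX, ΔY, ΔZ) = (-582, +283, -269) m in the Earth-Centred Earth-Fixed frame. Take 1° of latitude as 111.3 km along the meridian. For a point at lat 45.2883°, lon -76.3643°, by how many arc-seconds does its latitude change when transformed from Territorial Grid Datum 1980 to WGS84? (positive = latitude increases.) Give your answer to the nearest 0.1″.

sin φ = 0.710656, cos φ = 0.703540, sin λ = -0.971814, cos λ = 0.235748.
North component: ΔN = −sin φ cos λ·ΔX − sin φ sin λ·ΔY + cos φ·ΔZ = −(0.710656)(0.235748)(-582) − (0.710656)(-0.971814)(283) + (0.703540)(-269) = 103.70 m.
1° of latitude spans 111300 m, so Δφ = 103.70 / 111300 × 3600 = 3.354″.

Δφ = 3.4″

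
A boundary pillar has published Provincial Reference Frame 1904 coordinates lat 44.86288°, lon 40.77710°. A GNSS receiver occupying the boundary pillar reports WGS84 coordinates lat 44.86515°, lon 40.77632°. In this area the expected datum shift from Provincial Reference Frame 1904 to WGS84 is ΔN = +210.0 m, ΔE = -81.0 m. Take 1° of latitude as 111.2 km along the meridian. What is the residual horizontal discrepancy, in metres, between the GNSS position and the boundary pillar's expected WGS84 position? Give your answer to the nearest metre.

47 m

Observed coordinate differences: Δφ = +0.00227°, Δλ = -0.00078°.
Converting to metres (1° lat = 111200 m, cos φ = 0.708797): observed ΔN = 252.4 m, observed ΔE = -61.5 m.
Subtracting the expected shift leaves a residual of 252.4 − (210.0) = 42.4 m north and -61.5 − (-81.0) = 19.5 m east.
Residual distance = √(42.4² + 19.5²) = 46.7 m.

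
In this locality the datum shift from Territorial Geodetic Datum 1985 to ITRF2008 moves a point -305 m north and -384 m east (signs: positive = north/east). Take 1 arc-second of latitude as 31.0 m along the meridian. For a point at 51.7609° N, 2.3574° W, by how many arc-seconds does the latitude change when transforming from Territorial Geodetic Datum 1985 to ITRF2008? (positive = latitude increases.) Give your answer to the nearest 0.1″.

1″ of latitude = 31.00 m, so Δφ = -305.0 / 31.00 = -9.839″.

Δφ = -9.8″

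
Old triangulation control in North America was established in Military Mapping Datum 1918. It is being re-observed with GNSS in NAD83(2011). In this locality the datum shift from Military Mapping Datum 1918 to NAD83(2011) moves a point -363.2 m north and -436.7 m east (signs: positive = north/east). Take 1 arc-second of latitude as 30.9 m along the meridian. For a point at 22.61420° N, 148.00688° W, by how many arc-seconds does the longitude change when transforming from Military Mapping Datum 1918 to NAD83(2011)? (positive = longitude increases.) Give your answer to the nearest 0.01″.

Δλ = -15.31″

At latitude 22.61420°, cos φ = 0.923115.
1″ of longitude at this latitude = 30.90 × cos φ = 28.5243 m, so Δλ = -436.7 / 28.5243 = -15.310″.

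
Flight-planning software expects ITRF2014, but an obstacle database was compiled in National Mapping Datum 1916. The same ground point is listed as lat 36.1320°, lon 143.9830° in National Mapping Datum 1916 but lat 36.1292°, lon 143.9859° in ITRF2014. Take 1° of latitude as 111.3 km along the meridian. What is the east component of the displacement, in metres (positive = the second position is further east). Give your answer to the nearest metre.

ΔE = 261 m

Δφ = 36.1292° − 36.1320° = -0.0028°; Δλ = 143.9859° − 143.9830° = +0.0029°.
ΔN = Δφ × 111300 = -311.6 m; ΔE = Δλ × 111300 × cos(36.1320°) = +0.0029 × 111300 × 0.807661 = 260.7 m.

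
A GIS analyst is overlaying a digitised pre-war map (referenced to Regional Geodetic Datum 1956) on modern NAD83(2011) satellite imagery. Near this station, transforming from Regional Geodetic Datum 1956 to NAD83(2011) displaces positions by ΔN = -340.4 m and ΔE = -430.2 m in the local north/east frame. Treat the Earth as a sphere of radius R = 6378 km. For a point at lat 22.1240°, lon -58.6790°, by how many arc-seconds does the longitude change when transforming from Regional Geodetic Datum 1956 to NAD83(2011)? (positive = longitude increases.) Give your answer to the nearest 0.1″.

Δλ = -15.0″

At latitude 22.1240°, cos φ = 0.926371.
One radian of longitude at latitude φ spans R cos φ, so Δλ = ΔE / (R cos φ) = -430.2 / (6378000 × 0.926371) = -7.2812e-05 rad = -15.018″.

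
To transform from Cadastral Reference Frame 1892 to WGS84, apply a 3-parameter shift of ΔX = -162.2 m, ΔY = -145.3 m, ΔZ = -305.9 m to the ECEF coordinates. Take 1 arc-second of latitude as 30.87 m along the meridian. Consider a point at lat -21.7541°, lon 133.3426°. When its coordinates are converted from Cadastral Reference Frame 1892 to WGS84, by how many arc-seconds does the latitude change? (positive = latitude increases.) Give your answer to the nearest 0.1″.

sin φ = -0.370624, cos φ = 0.928783, sin λ = 0.727263, cos λ = -0.686359.
North component: ΔN = −sin φ cos λ·ΔX − sin φ sin λ·ΔY + cos φ·ΔZ = −(-0.370624)(-0.686359)(-162.2) − (-0.370624)(0.727263)(-145.3) + (0.928783)(-305.9) = -282.02 m.
1° of latitude spans 3600 × 30.87 = 111132 m, so Δφ = -282.02 / 111132 × 3600 = -9.136″.

Δφ = -9.1″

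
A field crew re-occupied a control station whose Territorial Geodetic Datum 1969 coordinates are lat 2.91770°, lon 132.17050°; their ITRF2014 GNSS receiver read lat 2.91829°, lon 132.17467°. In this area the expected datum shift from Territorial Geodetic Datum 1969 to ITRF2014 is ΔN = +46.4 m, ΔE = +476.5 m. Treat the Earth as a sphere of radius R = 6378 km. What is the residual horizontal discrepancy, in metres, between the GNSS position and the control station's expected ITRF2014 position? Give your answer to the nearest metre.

Observed coordinate differences: Δφ = +0.00059°, Δλ = +0.00417°.
Converting to metres (1° lat = 111317 m, cos φ = 0.998704): observed ΔN = 65.7 m, observed ΔE = 463.6 m.
Subtracting the expected shift leaves a residual of 65.7 − (46.4) = 19.3 m north and 463.6 − (476.5) = -12.9 m east.
Residual distance = √(19.3² + (-12.9)²) = 23.2 m.

23 m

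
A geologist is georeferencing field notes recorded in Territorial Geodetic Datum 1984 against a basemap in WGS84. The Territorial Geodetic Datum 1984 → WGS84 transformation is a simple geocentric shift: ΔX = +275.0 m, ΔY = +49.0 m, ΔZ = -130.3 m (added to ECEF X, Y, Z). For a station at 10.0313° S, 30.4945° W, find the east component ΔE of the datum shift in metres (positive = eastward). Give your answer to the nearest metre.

The local east axis at (φ, λ) is (−sin λ, cos λ, 0), so ΔE = −sin(-30.4945°)·275.0 + cos(-30.4945°)·49.0 = 181.77 m.

ΔE = 182 m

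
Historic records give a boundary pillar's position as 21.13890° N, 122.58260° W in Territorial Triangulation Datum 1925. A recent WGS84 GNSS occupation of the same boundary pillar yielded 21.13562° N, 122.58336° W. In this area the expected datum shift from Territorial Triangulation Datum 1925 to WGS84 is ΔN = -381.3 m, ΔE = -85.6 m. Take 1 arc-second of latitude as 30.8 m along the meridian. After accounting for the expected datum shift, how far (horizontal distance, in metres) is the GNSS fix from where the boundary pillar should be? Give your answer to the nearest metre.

Observed coordinate differences: Δφ = -0.00328°, Δλ = -0.00076°.
Converting to metres (1° lat = 110880 m, cos φ = 0.932709): observed ΔN = -363.7 m, observed ΔE = -78.6 m.
Subtracting the expected shift leaves a residual of -363.7 − (-381.3) = 17.6 m north and -78.6 − (-85.6) = 7.0 m east.
Residual distance = √(17.6² + 7.0²) = 19.0 m.

19 m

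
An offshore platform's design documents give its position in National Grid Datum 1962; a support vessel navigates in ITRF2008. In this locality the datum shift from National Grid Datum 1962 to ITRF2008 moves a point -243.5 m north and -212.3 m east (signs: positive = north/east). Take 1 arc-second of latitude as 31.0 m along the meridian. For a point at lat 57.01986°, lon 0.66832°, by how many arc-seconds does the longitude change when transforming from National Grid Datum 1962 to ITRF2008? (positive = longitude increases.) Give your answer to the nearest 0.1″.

Δλ = -12.6″

At latitude 57.01986°, cos φ = 0.544348.
1″ of longitude at this latitude = 31.00 × cos φ = 16.8748 m, so Δλ = -212.3 / 16.8748 = -12.581″.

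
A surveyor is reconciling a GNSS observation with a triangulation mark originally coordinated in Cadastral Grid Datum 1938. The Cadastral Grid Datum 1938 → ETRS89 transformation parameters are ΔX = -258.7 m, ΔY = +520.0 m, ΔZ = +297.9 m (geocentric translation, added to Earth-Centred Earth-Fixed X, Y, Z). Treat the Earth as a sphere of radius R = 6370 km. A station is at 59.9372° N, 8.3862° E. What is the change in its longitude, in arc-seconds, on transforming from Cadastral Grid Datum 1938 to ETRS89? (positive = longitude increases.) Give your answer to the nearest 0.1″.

sin φ = 0.865477, cos φ = 0.500949, sin λ = 0.145845, cos λ = 0.989307.
East component: ΔE = −sin λ·ΔX + cos λ·ΔY = −(0.145845)(-258.7) + (0.989307)(520.0) = 552.17 m.
1° of latitude spans πR/180 = 111177 m; at latitude φ, 1° of longitude spans that × cos φ = 55694.2 m, so Δλ = 552.17 / 55694.2 × 3600 = 35.692″.

Δλ = 35.7″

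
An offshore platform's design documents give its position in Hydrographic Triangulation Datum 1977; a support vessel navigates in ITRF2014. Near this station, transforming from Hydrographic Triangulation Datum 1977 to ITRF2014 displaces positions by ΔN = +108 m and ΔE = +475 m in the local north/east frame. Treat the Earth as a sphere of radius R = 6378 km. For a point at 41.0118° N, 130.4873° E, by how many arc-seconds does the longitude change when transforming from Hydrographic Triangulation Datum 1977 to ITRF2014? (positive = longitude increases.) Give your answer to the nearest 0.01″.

At latitude 41.0118°, cos φ = 0.754574.
One radian of longitude at latitude φ spans R cos φ, so Δλ = ΔE / (R cos φ) = 475.0 / (6378000 × 0.754574) = 9.8698e-05 rad = 20.358″.

Δλ = 20.36″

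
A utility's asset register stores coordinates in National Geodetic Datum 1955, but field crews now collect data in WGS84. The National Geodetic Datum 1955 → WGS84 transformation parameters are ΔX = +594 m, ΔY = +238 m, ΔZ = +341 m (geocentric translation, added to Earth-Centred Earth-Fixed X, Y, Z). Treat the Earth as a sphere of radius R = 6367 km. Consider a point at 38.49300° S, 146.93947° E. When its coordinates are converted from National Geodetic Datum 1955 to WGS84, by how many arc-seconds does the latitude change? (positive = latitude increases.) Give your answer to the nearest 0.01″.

sin φ = -0.622419, cos φ = 0.782684, sin λ = 0.545525, cos λ = -0.838095.
North component: ΔN = −sin φ cos λ·ΔX − sin φ sin λ·ΔY + cos φ·ΔZ = −(-0.622419)(-0.838095)(594) − (-0.622419)(0.545525)(238) + (0.782684)(341) = 37.85 m.
1° of latitude spans πR/180 = 111125 m, so Δφ = 37.85 / 111125 × 3600 = 1.226″.

Δφ = 1.23″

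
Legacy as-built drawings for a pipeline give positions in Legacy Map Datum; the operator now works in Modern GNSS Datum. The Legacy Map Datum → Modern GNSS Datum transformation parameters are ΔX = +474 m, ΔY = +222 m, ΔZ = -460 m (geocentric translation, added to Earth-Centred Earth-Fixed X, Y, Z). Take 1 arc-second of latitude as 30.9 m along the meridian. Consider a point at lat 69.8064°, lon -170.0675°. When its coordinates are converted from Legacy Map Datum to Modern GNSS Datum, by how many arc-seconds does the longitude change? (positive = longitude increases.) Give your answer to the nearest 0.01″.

sin φ = 0.938532, cos φ = 0.345193, sin λ = -0.172488, cos λ = -0.985012.
East component: ΔE = −sin λ·ΔX + cos λ·ΔY = −(-0.172488)(474) + (-0.985012)(222) = -136.91 m.
1° of latitude spans 3600 × 30.90 = 111240 m; at latitude φ, 1° of longitude spans that × cos φ = 38399.3 m, so Δλ = -136.91 / 38399.3 × 3600 = -12.836″.

Δλ = -12.84″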